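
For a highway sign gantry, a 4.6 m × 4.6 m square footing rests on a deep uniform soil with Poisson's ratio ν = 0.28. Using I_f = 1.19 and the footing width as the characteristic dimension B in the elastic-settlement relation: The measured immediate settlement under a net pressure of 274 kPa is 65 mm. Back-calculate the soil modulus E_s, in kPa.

S_e = q·B·(1−ν²)/E_s · I_f  ⇒  E_s = q·B·(1−ν²)·I_f / S_e.
E_s = 274 × 4.6 × 0.9216 × 1.19 / 0.065 = 21270 kPa

E_s ≈ 21300 kPa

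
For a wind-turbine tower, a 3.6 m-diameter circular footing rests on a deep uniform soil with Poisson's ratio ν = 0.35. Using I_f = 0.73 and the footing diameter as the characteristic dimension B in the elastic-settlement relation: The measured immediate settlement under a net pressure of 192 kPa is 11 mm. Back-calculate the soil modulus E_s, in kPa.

E_s ≈ 40300 kPa

S_e = q·B·(1−ν²)/E_s · I_f  ⇒  E_s = q·B·(1−ν²)·I_f / S_e.
E_s = 192 × 3.6 × 0.8775 × 0.73 / 0.011 = 40250 kPa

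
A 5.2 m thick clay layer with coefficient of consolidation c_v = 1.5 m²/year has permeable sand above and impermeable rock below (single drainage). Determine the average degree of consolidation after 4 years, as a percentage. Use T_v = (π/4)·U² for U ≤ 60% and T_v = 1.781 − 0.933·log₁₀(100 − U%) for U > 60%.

U ≈ 53.2 %

Drainage path length: H_d = H = 5.2 m (single drainage).
T_v = c_v·t/H_d² = 1.5×4/5.2² = 0.22189.
T_v = 0.22189 corresponds to the U ≤ 60% branch:
U = √(4T_v/π) = 0.5315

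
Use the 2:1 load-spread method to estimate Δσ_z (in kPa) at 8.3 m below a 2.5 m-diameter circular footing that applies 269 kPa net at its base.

Δσ_z ≈ 14.4 kPa

By the 2:1 method the load spreads at 1 horizontal : 2 vertical, so at depth z the loaded area has grown by z in each plan dimension:
Δσ ≈ qD²/(D+z)² = 269×2.5²/(2.5+8.3)² = 14.414 kPa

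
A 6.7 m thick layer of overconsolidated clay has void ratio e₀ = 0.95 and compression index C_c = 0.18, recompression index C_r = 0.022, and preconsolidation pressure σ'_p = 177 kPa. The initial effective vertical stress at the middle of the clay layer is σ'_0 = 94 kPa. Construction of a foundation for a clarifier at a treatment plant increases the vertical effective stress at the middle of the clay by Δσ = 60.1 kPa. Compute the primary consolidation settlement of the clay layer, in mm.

S_c ≈ 16.2 mm

Final effective stress: σ'_f = 94 + 60.1 = 154.1 kPa.
σ'_f = 154.1 ≤ σ'_p = 177 kPa, so the clay remains overconsolidated and only the recompression index applies:
S_c = C_r·H/(1+e₀)·log₁₀(σ'_f/σ'_0) = 0.022×6.7/1.95×log₁₀(154.1/94)
    = 0.07559 × 0.21467 = 0.01623 m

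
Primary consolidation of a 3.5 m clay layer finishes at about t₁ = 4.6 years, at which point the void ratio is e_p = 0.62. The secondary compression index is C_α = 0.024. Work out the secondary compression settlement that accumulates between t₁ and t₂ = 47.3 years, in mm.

Secondary compression: S_s = C_α·H/(1+e_p)·log₁₀(t₂/t₁)
S_s = 0.024×3.5/(1+0.62)×log₁₀(47.3/4.6)
    = 0.05185 × 1.012 = 0.05248 m

S_s ≈ 52.5 mm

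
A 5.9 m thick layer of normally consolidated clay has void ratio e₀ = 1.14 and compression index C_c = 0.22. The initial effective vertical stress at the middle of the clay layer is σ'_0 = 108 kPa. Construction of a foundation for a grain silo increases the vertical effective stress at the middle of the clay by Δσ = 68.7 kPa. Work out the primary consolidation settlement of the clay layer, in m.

S_c ≈ 0.13 m

Final effective stress: σ'_f = σ'_0 + Δσ = 108 + 68.7 = 176.7 kPa.
Normally consolidated clay, so the full stress increment lies on the virgin compression line:
S_c = C_c·H/(1+e₀)·log₁₀(σ'_f/σ'_0) = 0.22×5.9/(1+1.14)×log₁₀(176.7/108)
    = 0.60654 × 0.21381 = 0.1297 m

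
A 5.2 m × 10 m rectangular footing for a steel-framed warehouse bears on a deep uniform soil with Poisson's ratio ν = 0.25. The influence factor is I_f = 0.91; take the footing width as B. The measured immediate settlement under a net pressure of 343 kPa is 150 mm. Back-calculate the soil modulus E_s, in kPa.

E_s ≈ 10100 kPa

S_e = q·B·(1−ν²)/E_s · I_f  ⇒  E_s = q·B·(1−ν²)·I_f / S_e.
E_s = 343 × 5.2 × 0.9375 × 0.91 / 0.15 = 10140 kPa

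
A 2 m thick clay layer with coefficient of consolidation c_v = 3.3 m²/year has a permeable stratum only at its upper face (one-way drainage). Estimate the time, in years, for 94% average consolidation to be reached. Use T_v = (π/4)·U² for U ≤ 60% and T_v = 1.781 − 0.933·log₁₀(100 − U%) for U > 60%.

Drainage path length: H_d = H = 2 m (single drainage).
U > 60%: T_v = 1.781 − 0.933·log₁₀(100 − 94) = 1.055.
t = T_v·H_d²/c_v = 1.055×2²/3.3 = 1.279 years.

t ≈ 1.28 years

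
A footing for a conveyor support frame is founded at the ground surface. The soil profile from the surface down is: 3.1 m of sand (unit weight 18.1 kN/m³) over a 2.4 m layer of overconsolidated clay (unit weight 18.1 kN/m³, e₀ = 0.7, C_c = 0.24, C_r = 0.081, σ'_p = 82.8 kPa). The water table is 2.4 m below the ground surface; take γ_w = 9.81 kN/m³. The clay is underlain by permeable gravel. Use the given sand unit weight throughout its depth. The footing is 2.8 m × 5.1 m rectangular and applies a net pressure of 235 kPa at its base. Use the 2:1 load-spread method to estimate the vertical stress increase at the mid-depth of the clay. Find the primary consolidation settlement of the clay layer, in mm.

Mid-depth of clay below the ground surface: z = 3.1 + 2.4/2 = 4.3 m.
Total vertical stress at mid-clay: σ_v = 18.1×3.1 + 18.1×1.2 = 77.83 kPa.
Pore pressure: u = 9.81×(4.3 − 2.4) = 18.639 kPa.
Initial effective stress: σ'_0 = σ_v − u = 77.83 − 18.639 = 59.191 kPa.
Stress increase at mid-clay by the 2:1 spreading method:
Δσ = qBL/((B+z)(L+z)) = 235×2.8×5.1/((2.8+4.3)(5.1+4.3)) = 50.282 kPa
Final effective stress: σ'_f = 59.191 + 50.282 = 109.47 kPa.
σ'_f = 109.47 > σ'_p = 82.8 kPa, so the stress path crosses the preconsolidation pressure — recompression up to σ'_p, then virgin compression beyond:
S_c = H/(1+e₀)·[C_r·log₁₀(σ'_p/σ'_0) + C_c·log₁₀(σ'_f/σ'_p)]
    = 2.4/1.7 × [0.081×log₁₀(82.8/59.191) + 0.24×log₁₀(109.47/82.8)]
    = 1.4118 × [0.011808 + 0.029104] = 0.05776 m

S_c ≈ 57.8 mm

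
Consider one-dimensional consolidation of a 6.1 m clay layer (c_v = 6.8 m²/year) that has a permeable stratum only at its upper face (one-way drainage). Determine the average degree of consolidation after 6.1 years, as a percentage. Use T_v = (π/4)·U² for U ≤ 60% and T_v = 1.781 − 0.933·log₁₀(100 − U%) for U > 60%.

Drainage path length: H_d = H = 6.1 m (single drainage).
T_v = c_v·t/H_d² = 6.8×6.1/6.1² = 1.1148.
T_v = 1.1148 corresponds to the U > 60% branch:
U = 1 − 10^((1.781 − T_v)/0.933)/100 = 0.9482

U ≈ 94.8 %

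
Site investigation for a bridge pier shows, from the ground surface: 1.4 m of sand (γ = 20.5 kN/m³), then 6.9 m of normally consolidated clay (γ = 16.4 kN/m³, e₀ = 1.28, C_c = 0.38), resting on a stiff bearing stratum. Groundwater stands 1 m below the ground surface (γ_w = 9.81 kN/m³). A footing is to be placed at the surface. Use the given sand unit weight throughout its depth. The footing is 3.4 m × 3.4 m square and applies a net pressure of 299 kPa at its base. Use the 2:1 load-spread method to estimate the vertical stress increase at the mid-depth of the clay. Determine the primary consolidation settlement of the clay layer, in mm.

S_c ≈ 363 mm

Mid-depth of clay below the ground surface: z = 1.4 + 6.9/2 = 4.85 m.
Total vertical stress at mid-clay: σ_v = 20.5×1.4 + 16.4×3.45 = 85.28 kPa.
Pore pressure: u = 9.81×(4.85 − 1) = 37.769 kPa.
Initial effective stress: σ'_0 = σ_v − u = 85.28 − 37.769 = 47.511 kPa.
Stress increase at mid-clay by the 2:1 spreading method:
Δσ = qBL/((B+z)(L+z)) = 299×3.4×3.4/((3.4+4.85)(3.4+4.85)) = 50.783 kPa
Final effective stress: σ'_f = σ'_0 + Δσ = 47.511 + 50.783 = 98.294 kPa.
Normally consolidated clay, so the full stress increment lies on the virgin compression line:
S_c = C_c·H/(1+e₀)·log₁₀(σ'_f/σ'_0) = 0.38×6.9/(1+1.28)×log₁₀(98.294/47.511)
    = 1.15 × 0.31573 = 0.3631 m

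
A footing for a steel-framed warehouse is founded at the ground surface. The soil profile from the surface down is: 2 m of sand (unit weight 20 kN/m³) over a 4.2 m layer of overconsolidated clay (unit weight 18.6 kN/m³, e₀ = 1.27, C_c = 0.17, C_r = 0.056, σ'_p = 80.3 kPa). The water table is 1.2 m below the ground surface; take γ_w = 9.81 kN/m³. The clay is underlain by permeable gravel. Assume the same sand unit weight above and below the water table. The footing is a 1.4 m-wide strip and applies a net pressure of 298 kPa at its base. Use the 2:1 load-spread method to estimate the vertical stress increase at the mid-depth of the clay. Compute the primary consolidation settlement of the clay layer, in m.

S_c ≈ 0.0828 m

Mid-depth of clay below the ground surface: z = 2 + 4.2/2 = 4.1 m.
Total vertical stress at mid-clay: σ_v = 20×2 + 18.6×2.1 = 79.06 kPa.
Pore pressure: u = 9.81×(4.1 − 1.2) = 28.449 kPa.
Initial effective stress: σ'_0 = σ_v − u = 79.06 − 28.449 = 50.611 kPa.
Stress increase at mid-clay by the 2:1 spreading method:
Δσ = qB/(B+z) = 298×1.4/(1.4+4.1) = 75.855 kPa
Final effective stress: σ'_f = 50.611 + 75.855 = 126.47 kPa.
σ'_f = 126.47 > σ'_p = 80.3 kPa, so the stress path crosses the preconsolidation pressure — recompression up to σ'_p, then virgin compression beyond:
S_c = H/(1+e₀)·[C_r·log₁₀(σ'_p/σ'_0) + C_c·log₁₀(σ'_f/σ'_p)]
    = 4.2/2.27 × [0.056×log₁₀(80.3/50.611) + 0.17×log₁₀(126.47/80.3)]
    = 1.8502 × [0.011226 + 0.033536] = 0.08282 m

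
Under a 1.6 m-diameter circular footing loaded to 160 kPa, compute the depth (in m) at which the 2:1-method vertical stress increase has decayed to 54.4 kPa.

z ≈ 1.14 m

2:1 spreading — at depth z the loaded area has grown by z in each plan dimension:
qD²/(D+z)² = Δσ_z ⇒ z = D(√(q/Δσ_z) − 1) = 1.6×(√(160/54.4) − 1) = 1.144 m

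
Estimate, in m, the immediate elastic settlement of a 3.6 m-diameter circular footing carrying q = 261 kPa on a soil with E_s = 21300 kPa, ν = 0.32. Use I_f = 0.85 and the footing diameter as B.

Immediate (elastic) settlement: S_e = q·B·(1−ν²)/E_s · I_f.
S_e = 261 × 3.6 × (1 − 0.32²) / 21300 × 0.85
    = 261 × 3.6 × 0.8976 / 21300 × 0.85
    = 0.03366 m

S_e ≈ 0.0337 m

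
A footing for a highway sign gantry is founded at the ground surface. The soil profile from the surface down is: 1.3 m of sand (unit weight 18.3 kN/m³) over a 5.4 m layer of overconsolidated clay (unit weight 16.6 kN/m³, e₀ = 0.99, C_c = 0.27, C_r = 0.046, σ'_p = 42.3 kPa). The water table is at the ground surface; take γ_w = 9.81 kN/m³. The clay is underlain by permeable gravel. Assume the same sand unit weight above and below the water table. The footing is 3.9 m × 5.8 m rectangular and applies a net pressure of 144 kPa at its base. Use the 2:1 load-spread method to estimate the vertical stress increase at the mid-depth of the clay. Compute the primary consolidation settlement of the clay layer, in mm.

Mid-depth of clay below the ground surface: z = 1.3 + 5.4/2 = 4 m.
Total vertical stress at mid-clay: σ_v = 18.3×1.3 + 16.6×2.7 = 68.61 kPa.
Pore pressure: u = 9.81×(4 − 0) = 39.24 kPa.
Initial effective stress: σ'_0 = σ_v − u = 68.61 − 39.24 = 29.37 kPa.
Stress increase at mid-clay by the 2:1 spreading method:
Δσ = qBL/((B+z)(L+z)) = 144×3.9×5.8/((3.9+4)(5.8+4)) = 42.073 kPa
Final effective stress: σ'_f = 29.37 + 42.073 = 71.443 kPa.
σ'_f = 71.443 > σ'_p = 42.3 kPa, so the stress path crosses the preconsolidation pressure — recompression up to σ'_p, then virgin compression beyond:
S_c = H/(1+e₀)·[C_r·log₁₀(σ'_p/σ'_0) + C_c·log₁₀(σ'_f/σ'_p)]
    = 5.4/1.99 × [0.046×log₁₀(42.3/29.37) + 0.27×log₁₀(71.443/42.3)]
    = 2.7136 × [0.0072881 + 0.061457] = 0.1865 m

S_c ≈ 187 mm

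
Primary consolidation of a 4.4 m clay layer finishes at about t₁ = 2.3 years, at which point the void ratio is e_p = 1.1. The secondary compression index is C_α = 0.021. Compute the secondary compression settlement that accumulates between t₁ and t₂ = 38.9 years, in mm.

S_s ≈ 54 mm

Secondary compression: S_s = C_α·H/(1+e_p)·log₁₀(t₂/t₁)
S_s = 0.021×4.4/(1+1.1)×log₁₀(38.9/2.3)
    = 0.044 × 1.228 = 0.05404 m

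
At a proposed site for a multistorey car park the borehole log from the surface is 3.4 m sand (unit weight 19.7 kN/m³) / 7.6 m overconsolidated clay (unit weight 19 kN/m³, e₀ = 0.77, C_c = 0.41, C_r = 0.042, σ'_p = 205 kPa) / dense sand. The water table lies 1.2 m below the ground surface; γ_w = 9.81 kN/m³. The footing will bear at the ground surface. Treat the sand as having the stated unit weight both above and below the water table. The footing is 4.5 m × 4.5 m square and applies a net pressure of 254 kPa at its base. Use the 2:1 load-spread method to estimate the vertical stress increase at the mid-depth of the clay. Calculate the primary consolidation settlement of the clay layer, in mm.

S_c ≈ 30.1 mm

Mid-depth of clay below the ground surface: z = 3.4 + 7.6/2 = 7.2 m.
Total vertical stress at mid-clay: σ_v = 19.7×3.4 + 19×3.8 = 139.18 kPa.
Pore pressure: u = 9.81×(7.2 − 1.2) = 58.86 kPa.
Initial effective stress: σ'_0 = σ_v − u = 139.18 − 58.86 = 80.32 kPa.
Stress increase at mid-clay by the 2:1 spreading method:
Δσ = qBL/((B+z)(L+z)) = 254×4.5×4.5/((4.5+7.2)(4.5+7.2)) = 37.574 kPa
Final effective stress: σ'_f = 80.32 + 37.574 = 117.89 kPa.
σ'_f = 117.89 ≤ σ'_p = 205 kPa, so the clay remains overconsolidated and only the recompression index applies:
S_c = C_r·H/(1+e₀)·log₁₀(σ'_f/σ'_0) = 0.042×7.6/1.77×log₁₀(117.89/80.32)
    = 0.18034 × 0.16665 = 0.03005 m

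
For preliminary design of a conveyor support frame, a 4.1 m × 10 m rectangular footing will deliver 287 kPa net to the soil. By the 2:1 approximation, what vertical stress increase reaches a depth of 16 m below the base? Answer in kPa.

By the 2:1 method the load spreads at 1 horizontal : 2 vertical, so at depth z the loaded area has grown by z in each plan dimension:
Δσ = qBL/((B+z)(L+z)) = 287×4.1×10/((4.1+16)(10+16)) = 22.516 kPa

Δσ_z ≈ 22.5 kPa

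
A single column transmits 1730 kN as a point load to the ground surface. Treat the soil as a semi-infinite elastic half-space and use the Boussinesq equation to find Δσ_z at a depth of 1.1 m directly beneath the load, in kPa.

Boussinesq vertical stress below a point load on an elastic half-space:
Δσ_z = 3P/(2πz²) · [1 + (r/z)²]^(−5/2)
r/z = 0/1.1 = 0; [1+(r/z)²]^(−5/2) = 1.
Δσ_z = 3×1730/(2π×1.1²) × 1 = 682.66 × 1 = 682.7 kPa

Δσ_z ≈ 683 kPa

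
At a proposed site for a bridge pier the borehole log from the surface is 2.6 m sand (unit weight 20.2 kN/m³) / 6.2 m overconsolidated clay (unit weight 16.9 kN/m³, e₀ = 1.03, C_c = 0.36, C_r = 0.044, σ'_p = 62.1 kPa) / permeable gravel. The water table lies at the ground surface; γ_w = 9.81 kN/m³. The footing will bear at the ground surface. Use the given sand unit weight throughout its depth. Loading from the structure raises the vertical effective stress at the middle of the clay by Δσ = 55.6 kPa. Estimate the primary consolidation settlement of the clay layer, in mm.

S_c ≈ 263 mm

Mid-depth of clay below the ground surface: z = 2.6 + 6.2/2 = 5.7 m.
Total vertical stress at mid-clay: σ_v = 20.2×2.6 + 16.9×3.1 = 104.91 kPa.
Pore pressure: u = 9.81×(5.7 − 0) = 55.917 kPa.
Initial effective stress: σ'_0 = σ_v − u = 104.91 − 55.917 = 48.993 kPa.
Final effective stress: σ'_f = 48.993 + 55.6 = 104.59 kPa.
σ'_f = 104.59 > σ'_p = 62.1 kPa, so the stress path crosses the preconsolidation pressure — recompression up to σ'_p, then virgin compression beyond:
S_c = H/(1+e₀)·[C_r·log₁₀(σ'_p/σ'_0) + C_c·log₁₀(σ'_f/σ'_p)]
    = 6.2/2.03 × [0.044×log₁₀(62.1/48.993) + 0.36×log₁₀(104.59/62.1)]
    = 3.0542 × [0.0045301 + 0.081503] = 0.2628 m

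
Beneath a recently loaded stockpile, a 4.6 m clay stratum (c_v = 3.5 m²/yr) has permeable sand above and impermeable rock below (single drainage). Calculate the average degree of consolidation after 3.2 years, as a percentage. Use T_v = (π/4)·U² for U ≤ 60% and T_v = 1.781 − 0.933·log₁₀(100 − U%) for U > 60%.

U ≈ 78 %

Drainage path length: H_d = H = 4.6 m (single drainage).
T_v = c_v·t/H_d² = 3.5×3.2/4.6² = 0.5293.
T_v = 0.5293 corresponds to the U > 60% branch:
U = 1 − 10^((1.781 − T_v)/0.933)/100 = 0.7804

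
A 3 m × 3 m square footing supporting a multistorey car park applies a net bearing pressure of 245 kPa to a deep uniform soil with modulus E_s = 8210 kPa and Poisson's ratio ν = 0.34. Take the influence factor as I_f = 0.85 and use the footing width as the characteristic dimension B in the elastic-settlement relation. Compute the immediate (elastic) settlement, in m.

S_e ≈ 0.0673 m

Immediate (elastic) settlement: S_e = q·B·(1−ν²)/E_s · I_f.
S_e = 245 × 3 × (1 − 0.34²) / 8210 × 0.85
    = 245 × 3 × 0.8844 / 8210 × 0.85
    = 0.0673 m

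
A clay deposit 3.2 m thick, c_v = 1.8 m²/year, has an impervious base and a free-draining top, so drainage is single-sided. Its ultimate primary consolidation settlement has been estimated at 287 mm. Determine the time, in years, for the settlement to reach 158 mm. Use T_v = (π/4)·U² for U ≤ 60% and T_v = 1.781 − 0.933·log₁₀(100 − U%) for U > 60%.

t ≈ 1.35 years

Drainage path length: H_d = H = 3.2 m (single drainage).
U = S(t)/S_ult = 158/287 = 0.5505.
U ≤ 60%: T_v = (π/4)·U² = (π/4)×0.55052² = 0.23803.
t = T_v·H_d²/c_v = 0.23803×3.2²/1.8 = 1.354 years.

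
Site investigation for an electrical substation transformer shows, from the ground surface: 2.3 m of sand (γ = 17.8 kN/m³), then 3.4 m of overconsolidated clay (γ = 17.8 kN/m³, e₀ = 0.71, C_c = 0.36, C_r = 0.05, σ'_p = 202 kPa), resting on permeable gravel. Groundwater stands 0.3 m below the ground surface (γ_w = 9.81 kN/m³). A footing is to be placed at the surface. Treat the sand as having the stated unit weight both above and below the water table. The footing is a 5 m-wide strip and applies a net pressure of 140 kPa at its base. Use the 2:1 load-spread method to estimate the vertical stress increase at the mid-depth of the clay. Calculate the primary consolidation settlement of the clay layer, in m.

S_c ≈ 0.0506 m

Mid-depth of clay below the ground surface: z = 2.3 + 3.4/2 = 4 m.
Total vertical stress at mid-clay: σ_v = 17.8×2.3 + 17.8×1.7 = 71.2 kPa.
Pore pressure: u = 9.81×(4 − 0.3) = 36.297 kPa.
Initial effective stress: σ'_0 = σ_v − u = 71.2 − 36.297 = 34.903 kPa.
Stress increase at mid-clay by the 2:1 spreading method:
Δσ = qB/(B+z) = 140×5/(5+4) = 77.778 kPa
Final effective stress: σ'_f = 34.903 + 77.778 = 112.68 kPa.
σ'_f = 112.68 ≤ σ'_p = 202 kPa, so the clay remains overconsolidated and only the recompression index applies:
S_c = C_r·H/(1+e₀)·log₁₀(σ'_f/σ'_0) = 0.05×3.4/1.71×log₁₀(112.68/34.903)
    = 0.099415 × 0.50898 = 0.0506 m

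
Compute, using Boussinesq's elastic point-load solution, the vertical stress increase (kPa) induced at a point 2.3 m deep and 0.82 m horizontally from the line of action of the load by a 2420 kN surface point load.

Boussinesq vertical stress below a point load on an elastic half-space:
Δσ_z = 3P/(2πz²) · [1 + (r/z)²]^(−5/2)
r/z = 0.82/2.3 = 0.35652; [1+(r/z)²]^(−5/2) = 0.74146.
Δσ_z = 3×2420/(2π×2.3²) × 0.74146 = 218.42 × 0.74146 = 161.9 kPa

Δσ_z ≈ 162 kPa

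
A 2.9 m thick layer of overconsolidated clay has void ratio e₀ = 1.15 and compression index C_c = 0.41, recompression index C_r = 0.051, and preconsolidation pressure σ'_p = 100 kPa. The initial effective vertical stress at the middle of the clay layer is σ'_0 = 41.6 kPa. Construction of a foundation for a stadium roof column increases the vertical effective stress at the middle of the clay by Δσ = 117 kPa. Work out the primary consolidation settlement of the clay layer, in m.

Final effective stress: σ'_f = 41.6 + 117 = 158.6 kPa.
σ'_f = 158.6 > σ'_p = 100 kPa, so the stress path crosses the preconsolidation pressure — recompression up to σ'_p, then virgin compression beyond:
S_c = H/(1+e₀)·[C_r·log₁₀(σ'_p/σ'_0) + C_c·log₁₀(σ'_f/σ'_p)]
    = 2.9/2.15 × [0.051×log₁₀(100/41.6) + 0.41×log₁₀(158.6/100)]
    = 1.3488 × [0.019426 + 0.082124] = 0.137 m

S_c ≈ 0.137 m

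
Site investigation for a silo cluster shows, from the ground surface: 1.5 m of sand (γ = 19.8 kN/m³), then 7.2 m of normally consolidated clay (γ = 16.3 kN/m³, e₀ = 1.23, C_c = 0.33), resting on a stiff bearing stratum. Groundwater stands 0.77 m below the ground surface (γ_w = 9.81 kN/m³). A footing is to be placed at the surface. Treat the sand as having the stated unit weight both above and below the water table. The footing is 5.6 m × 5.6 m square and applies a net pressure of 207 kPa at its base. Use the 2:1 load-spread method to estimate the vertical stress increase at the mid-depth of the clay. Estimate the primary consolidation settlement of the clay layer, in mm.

S_c ≈ 372 mm

Mid-depth of clay below the ground surface: z = 1.5 + 7.2/2 = 5.1 m.
Total vertical stress at mid-clay: σ_v = 19.8×1.5 + 16.3×3.6 = 88.38 kPa.
Pore pressure: u = 9.81×(5.1 − 0.77) = 42.477 kPa.
Initial effective stress: σ'_0 = σ_v − u = 88.38 − 42.477 = 45.903 kPa.
Stress increase at mid-clay by the 2:1 spreading method:
Δσ = qBL/((B+z)(L+z)) = 207×5.6×5.6/((5.6+5.1)(5.6+5.1)) = 56.699 kPa
Final effective stress: σ'_f = σ'_0 + Δσ = 45.903 + 56.699 = 102.6 kPa.
Normally consolidated clay, so the full stress increment lies on the virgin compression line:
S_c = C_c·H/(1+e₀)·log₁₀(σ'_f/σ'_0) = 0.33×7.2/(1+1.23)×log₁₀(102.6/45.903)
    = 1.0655 × 0.34931 = 0.3722 m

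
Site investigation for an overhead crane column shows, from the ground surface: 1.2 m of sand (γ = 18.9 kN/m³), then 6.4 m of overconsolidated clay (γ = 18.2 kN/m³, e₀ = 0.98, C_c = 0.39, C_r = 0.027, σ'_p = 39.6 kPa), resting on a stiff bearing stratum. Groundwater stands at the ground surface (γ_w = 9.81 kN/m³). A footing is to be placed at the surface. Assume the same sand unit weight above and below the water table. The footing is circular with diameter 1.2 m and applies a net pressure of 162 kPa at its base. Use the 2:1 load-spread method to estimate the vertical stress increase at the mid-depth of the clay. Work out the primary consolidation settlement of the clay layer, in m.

Mid-depth of clay below the ground surface: z = 1.2 + 6.4/2 = 4.4 m.
Total vertical stress at mid-clay: σ_v = 18.9×1.2 + 18.2×3.2 = 80.92 kPa.
Pore pressure: u = 9.81×(4.4 − 0) = 43.164 kPa.
Initial effective stress: σ'_0 = σ_v − u = 80.92 − 43.164 = 37.756 kPa.
Stress increase at mid-clay by the 2:1 spreading method:
Δσ ≈ qD²/(D+z)² = 162×1.2²/(1.2+4.4)² = 7.4388 kPa
Final effective stress: σ'_f = 37.756 + 7.4388 = 45.195 kPa.
σ'_f = 45.195 > σ'_p = 39.6 kPa, so the stress path crosses the preconsolidation pressure — recompression up to σ'_p, then virgin compression beyond:
S_c = H/(1+e₀)·[C_r·log₁₀(σ'_p/σ'_0) + C_c·log₁₀(σ'_f/σ'_p)]
    = 6.4/1.98 × [0.027×log₁₀(39.6/37.756) + 0.39×log₁₀(45.195/39.6)]
    = 3.2323 × [0.00055915 + 0.022384] = 0.07416 m

S_c ≈ 0.0742 m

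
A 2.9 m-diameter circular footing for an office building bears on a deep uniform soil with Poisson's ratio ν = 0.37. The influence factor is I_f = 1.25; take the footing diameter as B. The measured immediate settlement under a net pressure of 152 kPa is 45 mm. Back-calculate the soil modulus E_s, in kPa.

S_e = q·B·(1−ν²)/E_s · I_f  ⇒  E_s = q·B·(1−ν²)·I_f / S_e.
E_s = 152 × 2.9 × 0.8631 × 1.25 / 0.045 = 10570 kPa

E_s ≈ 10600 kPa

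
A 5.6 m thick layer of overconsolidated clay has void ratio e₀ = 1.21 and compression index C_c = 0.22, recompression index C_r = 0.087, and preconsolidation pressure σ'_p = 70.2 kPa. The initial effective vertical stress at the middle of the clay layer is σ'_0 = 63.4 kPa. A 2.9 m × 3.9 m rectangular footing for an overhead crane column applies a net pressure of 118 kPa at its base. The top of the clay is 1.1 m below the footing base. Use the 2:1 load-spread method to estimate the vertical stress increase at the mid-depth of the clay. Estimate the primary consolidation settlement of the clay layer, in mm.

S_c ≈ 66 mm

Mid-depth of clay below the footing base: z = 1.1 + 5.6/2 = 3.9 m.
Stress increase at mid-clay by the 2:1 spreading method:
Δσ = qBL/((B+z)(L+z)) = 118×2.9×3.9/((2.9+3.9)(3.9+3.9)) = 25.162 kPa
Final effective stress: σ'_f = 63.4 + 25.162 = 88.562 kPa.
σ'_f = 88.562 > σ'_p = 70.2 kPa, so the stress path crosses the preconsolidation pressure — recompression up to σ'_p, then virgin compression beyond:
S_c = H/(1+e₀)·[C_r·log₁₀(σ'_p/σ'_0) + C_c·log₁₀(σ'_f/σ'_p)]
    = 5.6/2.21 × [0.087×log₁₀(70.2/63.4) + 0.22×log₁₀(88.562/70.2)]
    = 2.5339 × [0.0038496 + 0.0222] = 0.06601 m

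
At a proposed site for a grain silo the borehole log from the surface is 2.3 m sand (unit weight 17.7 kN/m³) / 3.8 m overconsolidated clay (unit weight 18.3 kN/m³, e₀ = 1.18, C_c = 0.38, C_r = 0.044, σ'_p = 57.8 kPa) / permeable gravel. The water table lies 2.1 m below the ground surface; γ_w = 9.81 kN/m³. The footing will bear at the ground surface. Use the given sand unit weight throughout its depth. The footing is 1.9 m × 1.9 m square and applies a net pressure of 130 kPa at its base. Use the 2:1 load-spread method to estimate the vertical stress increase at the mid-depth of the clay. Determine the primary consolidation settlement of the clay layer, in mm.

Mid-depth of clay below the ground surface: z = 2.3 + 3.8/2 = 4.2 m.
Total vertical stress at mid-clay: σ_v = 17.7×2.3 + 18.3×1.9 = 75.48 kPa.
Pore pressure: u = 9.81×(4.2 − 2.1) = 20.601 kPa.
Initial effective stress: σ'_0 = σ_v − u = 75.48 − 20.601 = 54.879 kPa.
Stress increase at mid-clay by the 2:1 spreading method:
Δσ = qBL/((B+z)(L+z)) = 130×1.9×1.9/((1.9+4.2)(1.9+4.2)) = 12.612 kPa
Final effective stress: σ'_f = 54.879 + 12.612 = 67.491 kPa.
σ'_f = 67.491 > σ'_p = 57.8 kPa, so the stress path crosses the preconsolidation pressure — recompression up to σ'_p, then virgin compression beyond:
S_c = H/(1+e₀)·[C_r·log₁₀(σ'_p/σ'_0) + C_c·log₁₀(σ'_f/σ'_p)]
    = 3.8/2.18 × [0.044×log₁₀(57.8/54.879) + 0.38×log₁₀(67.491/57.8)]
    = 1.7431 × [0.00099095 + 0.025581] = 0.04632 m

S_c ≈ 46.3 mm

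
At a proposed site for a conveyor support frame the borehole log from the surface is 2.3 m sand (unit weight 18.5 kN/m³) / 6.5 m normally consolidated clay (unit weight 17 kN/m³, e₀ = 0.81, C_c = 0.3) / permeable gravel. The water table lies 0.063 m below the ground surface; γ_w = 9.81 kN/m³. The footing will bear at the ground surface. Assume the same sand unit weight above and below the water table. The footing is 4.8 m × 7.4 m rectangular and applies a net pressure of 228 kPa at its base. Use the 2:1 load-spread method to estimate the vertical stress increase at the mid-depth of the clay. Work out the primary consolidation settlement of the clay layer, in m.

S_c ≈ 0.404 m

Mid-depth of clay below the ground surface: z = 2.3 + 6.5/2 = 5.55 m.
Total vertical stress at mid-clay: σ_v = 18.5×2.3 + 17×3.25 = 97.8 kPa.
Pore pressure: u = 9.81×(5.55 − 0.063) = 53.827 kPa.
Initial effective stress: σ'_0 = σ_v − u = 97.8 − 53.827 = 43.973 kPa.
Stress increase at mid-clay by the 2:1 spreading method:
Δσ = qBL/((B+z)(L+z)) = 228×4.8×7.4/((4.8+5.55)(7.4+5.55)) = 60.422 kPa
Final effective stress: σ'_f = σ'_0 + Δσ = 43.973 + 60.422 = 104.39 kPa.
Normally consolidated clay, so the full stress increment lies on the virgin compression line:
S_c = C_c·H/(1+e₀)·log₁₀(σ'_f/σ'_0) = 0.3×6.5/(1+0.81)×log₁₀(104.39/43.973)
    = 1.0773 × 0.37547 = 0.4045 m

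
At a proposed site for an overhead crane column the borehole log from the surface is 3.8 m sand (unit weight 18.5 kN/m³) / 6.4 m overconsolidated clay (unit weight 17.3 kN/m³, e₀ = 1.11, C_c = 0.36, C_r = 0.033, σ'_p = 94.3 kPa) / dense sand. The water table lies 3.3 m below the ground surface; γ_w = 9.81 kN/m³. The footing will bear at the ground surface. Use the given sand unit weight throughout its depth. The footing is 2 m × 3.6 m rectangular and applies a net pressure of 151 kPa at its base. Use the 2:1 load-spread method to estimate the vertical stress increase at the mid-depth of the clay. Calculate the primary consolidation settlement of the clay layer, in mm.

Mid-depth of clay below the ground surface: z = 3.8 + 6.4/2 = 7 m.
Total vertical stress at mid-clay: σ_v = 18.5×3.8 + 17.3×3.2 = 125.66 kPa.
Pore pressure: u = 9.81×(7 − 3.3) = 36.297 kPa.
Initial effective stress: σ'_0 = σ_v − u = 125.66 − 36.297 = 89.363 kPa.
Stress increase at mid-clay by the 2:1 spreading method:
Δσ = qBL/((B+z)(L+z)) = 151×2×3.6/((2+7)(3.6+7)) = 11.396 kPa
Final effective stress: σ'_f = 89.363 + 11.396 = 100.76 kPa.
σ'_f = 100.76 > σ'_p = 94.3 kPa, so the stress path crosses the preconsolidation pressure — recompression up to σ'_p, then virgin compression beyond:
S_c = H/(1+e₀)·[C_r·log₁₀(σ'_p/σ'_0) + C_c·log₁₀(σ'_f/σ'_p)]
    = 6.4/2.11 × [0.033×log₁₀(94.3/89.363) + 0.36×log₁₀(100.76/94.3)]
    = 3.0332 × [0.00077068 + 0.01036] = 0.03376 m

S_c ≈ 33.8 mm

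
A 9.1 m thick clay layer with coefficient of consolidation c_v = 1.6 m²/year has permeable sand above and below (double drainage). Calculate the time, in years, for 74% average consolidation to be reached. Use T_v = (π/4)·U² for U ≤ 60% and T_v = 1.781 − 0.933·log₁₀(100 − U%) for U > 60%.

t ≈ 5.96 years

Drainage path length: H_d = H/2 = 4.55 m (double drainage).
U > 60%: T_v = 1.781 − 0.933·log₁₀(100 − 74) = 0.46083.
t = T_v·H_d²/c_v = 0.46083×4.55²/1.6 = 5.963 years.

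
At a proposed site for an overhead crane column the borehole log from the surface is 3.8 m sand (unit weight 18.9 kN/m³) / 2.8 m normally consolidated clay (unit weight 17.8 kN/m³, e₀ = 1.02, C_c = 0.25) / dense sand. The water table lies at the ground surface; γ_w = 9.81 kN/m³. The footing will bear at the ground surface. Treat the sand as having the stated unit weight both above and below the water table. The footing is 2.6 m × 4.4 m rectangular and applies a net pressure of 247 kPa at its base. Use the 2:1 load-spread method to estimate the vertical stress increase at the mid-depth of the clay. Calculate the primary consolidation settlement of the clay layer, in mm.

Mid-depth of clay below the ground surface: z = 3.8 + 2.8/2 = 5.2 m.
Total vertical stress at mid-clay: σ_v = 18.9×3.8 + 17.8×1.4 = 96.74 kPa.
Pore pressure: u = 9.81×(5.2 − 0) = 51.012 kPa.
Initial effective stress: σ'_0 = σ_v − u = 96.74 − 51.012 = 45.728 kPa.
Stress increase at mid-clay by the 2:1 spreading method:
Δσ = qBL/((B+z)(L+z)) = 247×2.6×4.4/((2.6+5.2)(4.4+5.2)) = 37.736 kPa
Final effective stress: σ'_f = σ'_0 + Δσ = 45.728 + 37.736 = 83.464 kPa.
Normally consolidated clay, so the full stress increment lies on the virgin compression line:
S_c = C_c·H/(1+e₀)·log₁₀(σ'_f/σ'_0) = 0.25×2.8/(1+1.02)×log₁₀(83.464/45.728)
    = 0.34653 × 0.26132 = 0.09056 m

S_c ≈ 90.6 mm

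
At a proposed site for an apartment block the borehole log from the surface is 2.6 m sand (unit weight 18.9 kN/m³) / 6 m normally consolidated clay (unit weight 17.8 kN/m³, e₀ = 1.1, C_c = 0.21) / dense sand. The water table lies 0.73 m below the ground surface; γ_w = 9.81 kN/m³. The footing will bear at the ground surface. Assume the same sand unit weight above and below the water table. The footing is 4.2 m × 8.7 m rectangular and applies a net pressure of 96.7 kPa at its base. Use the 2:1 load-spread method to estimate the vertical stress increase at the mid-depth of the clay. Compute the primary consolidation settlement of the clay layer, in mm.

S_c ≈ 98.7 mm

Mid-depth of clay below the ground surface: z = 2.6 + 6/2 = 5.6 m.
Total vertical stress at mid-clay: σ_v = 18.9×2.6 + 17.8×3 = 102.54 kPa.
Pore pressure: u = 9.81×(5.6 − 0.73) = 47.775 kPa.
Initial effective stress: σ'_0 = σ_v − u = 102.54 − 47.775 = 54.765 kPa.
Stress increase at mid-clay by the 2:1 spreading method:
Δσ = qBL/((B+z)(L+z)) = 96.7×4.2×8.7/((4.2+5.6)(8.7+5.6)) = 25.213 kPa
Final effective stress: σ'_f = σ'_0 + Δσ = 54.765 + 25.213 = 79.978 kPa.
Normally consolidated clay, so the full stress increment lies on the virgin compression line:
S_c = C_c·H/(1+e₀)·log₁₀(σ'_f/σ'_0) = 0.21×6/(1+1.1)×log₁₀(79.978/54.765)
    = 0.6 × 0.16447 = 0.09868 m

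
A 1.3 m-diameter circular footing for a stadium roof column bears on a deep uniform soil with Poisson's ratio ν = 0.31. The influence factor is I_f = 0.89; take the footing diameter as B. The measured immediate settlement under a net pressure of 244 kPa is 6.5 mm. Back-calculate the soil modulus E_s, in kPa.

S_e = q·B·(1−ν²)/E_s · I_f  ⇒  E_s = q·B·(1−ν²)·I_f / S_e.
E_s = 244 × 1.3 × 0.9039 × 0.89 / 0.0065 = 39260 kPa

E_s ≈ 39300 kPa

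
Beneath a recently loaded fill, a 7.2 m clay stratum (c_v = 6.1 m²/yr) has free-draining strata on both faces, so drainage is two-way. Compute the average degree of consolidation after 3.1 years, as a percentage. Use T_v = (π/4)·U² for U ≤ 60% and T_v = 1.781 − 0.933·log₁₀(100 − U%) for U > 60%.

U ≈ 97.8 %

Drainage path length: H_d = H/2 = 3.6 m (double drainage).
T_v = c_v·t/H_d² = 6.1×3.1/3.6² = 1.4591.
T_v = 1.4591 corresponds to the U > 60% branch:
U = 1 − 10^((1.781 − T_v)/0.933)/100 = 0.9779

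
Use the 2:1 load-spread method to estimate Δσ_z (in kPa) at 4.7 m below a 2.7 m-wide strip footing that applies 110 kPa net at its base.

By the 2:1 method the load spreads at 1 horizontal : 2 vertical, so at depth z the loaded area has grown by z in each plan dimension:
Δσ = qB/(B+z) = 110×2.7/(2.7+4.7) = 40.135 kPa

Δσ_z ≈ 40.1 kPa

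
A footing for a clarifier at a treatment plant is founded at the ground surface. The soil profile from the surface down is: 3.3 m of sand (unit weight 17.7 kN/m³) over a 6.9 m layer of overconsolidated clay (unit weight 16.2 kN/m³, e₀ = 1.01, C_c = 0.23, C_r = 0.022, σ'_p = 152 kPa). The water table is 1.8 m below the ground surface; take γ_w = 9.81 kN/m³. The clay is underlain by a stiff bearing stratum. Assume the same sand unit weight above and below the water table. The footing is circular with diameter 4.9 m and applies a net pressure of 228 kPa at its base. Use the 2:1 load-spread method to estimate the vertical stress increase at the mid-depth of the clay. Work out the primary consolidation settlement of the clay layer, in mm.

Mid-depth of clay below the ground surface: z = 3.3 + 6.9/2 = 6.75 m.
Total vertical stress at mid-clay: σ_v = 17.7×3.3 + 16.2×3.45 = 114.3 kPa.
Pore pressure: u = 9.81×(6.75 − 1.8) = 48.56 kPa.
Initial effective stress: σ'_0 = σ_v − u = 114.3 − 48.56 = 65.74 kPa.
Stress increase at mid-clay by the 2:1 spreading method:
Δσ ≈ qD²/(D+z)² = 228×4.9²/(4.9+6.75)² = 40.334 kPa
Final effective stress: σ'_f = 65.74 + 40.334 = 106.07 kPa.
σ'_f = 106.07 ≤ σ'_p = 152 kPa, so the clay remains overconsolidated and only the recompression index applies:
S_c = C_r·H/(1+e₀)·log₁₀(σ'_f/σ'_0) = 0.022×6.9/2.01×log₁₀(106.07/65.74)
    = 0.075522 × 0.20776 = 0.01569 m

S_c ≈ 15.7 mm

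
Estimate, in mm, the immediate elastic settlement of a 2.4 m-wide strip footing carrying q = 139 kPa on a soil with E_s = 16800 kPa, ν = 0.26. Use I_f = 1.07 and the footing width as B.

S_e ≈ 19.8 mm

Immediate (elastic) settlement: S_e = q·B·(1−ν²)/E_s · I_f.
S_e = 139 × 2.4 × (1 − 0.26²) / 16800 × 1.07
    = 139 × 2.4 × 0.9324 / 16800 × 1.07
    = 0.01981 m = 19.81 mm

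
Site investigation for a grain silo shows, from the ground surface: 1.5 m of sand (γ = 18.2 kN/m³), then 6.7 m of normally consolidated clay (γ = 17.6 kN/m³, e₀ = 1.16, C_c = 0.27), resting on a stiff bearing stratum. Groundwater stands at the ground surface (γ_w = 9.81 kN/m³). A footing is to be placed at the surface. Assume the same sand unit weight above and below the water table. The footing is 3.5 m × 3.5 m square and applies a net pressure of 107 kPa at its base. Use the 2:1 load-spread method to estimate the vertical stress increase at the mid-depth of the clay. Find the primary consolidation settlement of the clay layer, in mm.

Mid-depth of clay below the ground surface: z = 1.5 + 6.7/2 = 4.85 m.
Total vertical stress at mid-clay: σ_v = 18.2×1.5 + 17.6×3.35 = 86.26 kPa.
Pore pressure: u = 9.81×(4.85 − 0) = 47.578 kPa.
Initial effective stress: σ'_0 = σ_v − u = 86.26 − 47.578 = 38.682 kPa.
Stress increase at mid-clay by the 2:1 spreading method:
Δσ = qBL/((B+z)(L+z)) = 107×3.5×3.5/((3.5+4.85)(3.5+4.85)) = 18.8 kPa
Final effective stress: σ'_f = σ'_0 + Δσ = 38.682 + 18.8 = 57.482 kPa.
Normally consolidated clay, so the full stress increment lies on the virgin compression line:
S_c = C_c·H/(1+e₀)·log₁₀(σ'_f/σ'_0) = 0.27×6.7/(1+1.16)×log₁₀(57.482/38.682)
    = 0.8375 × 0.17202 = 0.1441 m

S_c ≈ 144 mm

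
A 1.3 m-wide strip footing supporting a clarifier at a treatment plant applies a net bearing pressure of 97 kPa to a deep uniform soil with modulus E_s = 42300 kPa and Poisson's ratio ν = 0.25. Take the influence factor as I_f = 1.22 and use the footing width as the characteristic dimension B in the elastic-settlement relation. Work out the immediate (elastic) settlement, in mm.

S_e ≈ 3.41 mm

Immediate (elastic) settlement: S_e = q·B·(1−ν²)/E_s · I_f.
S_e = 97 × 1.3 × (1 − 0.25²) / 42300 × 1.22
    = 97 × 1.3 × 0.9375 / 42300 × 1.22
    = 0.00341 m = 3.41 mm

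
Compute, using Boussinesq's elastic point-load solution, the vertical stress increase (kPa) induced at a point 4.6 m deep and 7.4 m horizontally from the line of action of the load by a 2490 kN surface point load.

Boussinesq vertical stress below a point load on an elastic half-space:
Δσ_z = 3P/(2πz²) · [1 + (r/z)²]^(−5/2)
r/z = 7.4/4.6 = 1.6087; [1+(r/z)²]^(−5/2) = 0.041011.
Δσ_z = 3×2490/(2π×4.6²) × 0.041011 = 56.186 × 0.041011 = 2.304 kPa

Δσ_z ≈ 2.3 kPa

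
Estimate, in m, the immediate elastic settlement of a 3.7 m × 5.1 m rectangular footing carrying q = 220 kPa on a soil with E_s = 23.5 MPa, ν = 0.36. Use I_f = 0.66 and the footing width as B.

S_e ≈ 0.0199 m

Immediate (elastic) settlement: S_e = q·B·(1−ν²)/E_s · I_f.
E_s = 23.5 MPa = 23500 kPa.
S_e = 220 × 3.7 × (1 − 0.36²) / 23500 × 0.66
    = 220 × 3.7 × 0.8704 / 23500 × 0.66
    = 0.0199 m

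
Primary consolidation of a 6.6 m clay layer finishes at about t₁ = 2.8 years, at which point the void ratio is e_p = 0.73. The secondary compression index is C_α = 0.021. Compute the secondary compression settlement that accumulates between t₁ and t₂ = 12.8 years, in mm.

Secondary compression: S_s = C_α·H/(1+e_p)·log₁₀(t₂/t₁)
S_s = 0.021×6.6/(1+0.73)×log₁₀(12.8/2.8)
    = 0.08012 × 0.6601 = 0.05288 m

S_s ≈ 52.9 mm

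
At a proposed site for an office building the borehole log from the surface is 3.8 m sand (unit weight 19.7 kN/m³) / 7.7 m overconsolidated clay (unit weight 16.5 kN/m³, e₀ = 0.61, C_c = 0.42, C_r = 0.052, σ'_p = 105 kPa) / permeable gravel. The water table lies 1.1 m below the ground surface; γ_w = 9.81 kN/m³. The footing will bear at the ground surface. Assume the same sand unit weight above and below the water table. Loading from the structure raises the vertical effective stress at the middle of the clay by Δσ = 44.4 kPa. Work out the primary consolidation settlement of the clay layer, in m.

Mid-depth of clay below the ground surface: z = 3.8 + 7.7/2 = 7.65 m.
Total vertical stress at mid-clay: σ_v = 19.7×3.8 + 16.5×3.85 = 138.38 kPa.
Pore pressure: u = 9.81×(7.65 − 1.1) = 64.255 kPa.
Initial effective stress: σ'_0 = σ_v − u = 138.38 − 64.255 = 74.125 kPa.
Final effective stress: σ'_f = 74.125 + 44.4 = 118.53 kPa.
σ'_f = 118.53 > σ'_p = 105 kPa, so the stress path crosses the preconsolidation pressure — recompression up to σ'_p, then virgin compression beyond:
S_c = H/(1+e₀)·[C_r·log₁₀(σ'_p/σ'_0) + C_c·log₁₀(σ'_f/σ'_p)]
    = 7.7/1.61 × [0.052×log₁₀(105/74.125) + 0.42×log₁₀(118.53/105)]
    = 4.7826 × [0.0078637 + 0.022108] = 0.1433 m

S_c ≈ 0.143 m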